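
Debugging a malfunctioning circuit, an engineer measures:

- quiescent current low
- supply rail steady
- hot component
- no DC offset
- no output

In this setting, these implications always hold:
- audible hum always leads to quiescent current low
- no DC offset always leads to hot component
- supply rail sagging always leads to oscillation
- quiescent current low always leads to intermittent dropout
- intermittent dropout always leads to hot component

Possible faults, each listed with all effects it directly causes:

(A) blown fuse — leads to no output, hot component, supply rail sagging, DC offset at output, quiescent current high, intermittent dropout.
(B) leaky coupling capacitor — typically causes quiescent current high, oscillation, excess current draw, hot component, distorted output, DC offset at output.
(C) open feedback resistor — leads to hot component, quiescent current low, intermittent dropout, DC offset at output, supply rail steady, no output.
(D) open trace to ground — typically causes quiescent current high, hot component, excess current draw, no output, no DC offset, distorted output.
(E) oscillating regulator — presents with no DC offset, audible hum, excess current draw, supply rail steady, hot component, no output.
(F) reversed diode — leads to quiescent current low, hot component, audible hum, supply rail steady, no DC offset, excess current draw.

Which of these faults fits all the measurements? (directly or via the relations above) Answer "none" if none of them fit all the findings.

E

Per-candidate check:
(A) blown fuse — quiescent current low ✗; supply rail steady ✗; hot component ✓; no DC offset ✗; no output ✓
(B) leaky coupling capacitor — quiescent current low ✗; supply rail steady ✗; hot component ✓; no DC offset ✗; no output ✗
(C) open feedback resistor — quiescent current low ✓; supply rail steady ✓; hot component ✓; no DC offset ✗; no output ✓
(D) open trace to ground — fails on quiescent current low, supply rail steady (predicts quiescent current high, not quiescent current low)
(E) oscillating regulator — accounts for every observation (quiescent current low via audible hum → quiescent current low)
(F) reversed diode — quiescent current low ✓; supply rail steady ✓; hot component ✓; no DC offset ✓; no output ✗
(E) is the only candidate with no mismatches.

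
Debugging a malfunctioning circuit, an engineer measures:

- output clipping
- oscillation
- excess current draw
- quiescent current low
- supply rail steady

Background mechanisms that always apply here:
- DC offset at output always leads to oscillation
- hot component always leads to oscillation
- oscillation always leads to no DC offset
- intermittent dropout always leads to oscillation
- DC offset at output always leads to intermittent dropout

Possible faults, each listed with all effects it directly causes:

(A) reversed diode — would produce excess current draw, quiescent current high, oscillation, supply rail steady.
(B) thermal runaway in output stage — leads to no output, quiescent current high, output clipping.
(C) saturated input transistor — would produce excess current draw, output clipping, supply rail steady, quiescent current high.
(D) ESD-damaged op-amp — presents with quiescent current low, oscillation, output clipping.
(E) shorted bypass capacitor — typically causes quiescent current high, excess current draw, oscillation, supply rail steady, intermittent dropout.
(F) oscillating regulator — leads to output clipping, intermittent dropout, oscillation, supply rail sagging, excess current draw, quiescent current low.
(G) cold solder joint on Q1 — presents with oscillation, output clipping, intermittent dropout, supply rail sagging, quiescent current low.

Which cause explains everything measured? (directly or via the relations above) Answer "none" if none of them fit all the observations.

none

Per-candidate check:
(A) reversed diode — output clipping NO; oscillation yes; excess current draw yes; quiescent current low NO; supply rail steady yes
(B) thermal runaway in output stage — fails on oscillation, excess current draw, quiescent current low, supply rail steady (predicts quiescent current high, not quiescent current low)
(C) saturated input transistor — output clipping yes; oscillation NO; excess current draw yes; quiescent current low NO; supply rail steady yes
(D) ESD-damaged op-amp — output clipping yes; oscillation yes; excess current draw NO; quiescent current low yes; supply rail steady NO
(E) shorted bypass capacitor — output clipping NO; oscillation yes; excess current draw yes; quiescent current low NO; supply rail steady yes
(F) oscillating regulator — output clipping yes; oscillation yes; excess current draw yes; quiescent current low yes; supply rail steady NO
(G) cold solder joint on Q1 — output clipping yes; oscillation yes; excess current draw NO; quiescent current low yes; supply rail steady NO
Every candidate fails on at least one observation.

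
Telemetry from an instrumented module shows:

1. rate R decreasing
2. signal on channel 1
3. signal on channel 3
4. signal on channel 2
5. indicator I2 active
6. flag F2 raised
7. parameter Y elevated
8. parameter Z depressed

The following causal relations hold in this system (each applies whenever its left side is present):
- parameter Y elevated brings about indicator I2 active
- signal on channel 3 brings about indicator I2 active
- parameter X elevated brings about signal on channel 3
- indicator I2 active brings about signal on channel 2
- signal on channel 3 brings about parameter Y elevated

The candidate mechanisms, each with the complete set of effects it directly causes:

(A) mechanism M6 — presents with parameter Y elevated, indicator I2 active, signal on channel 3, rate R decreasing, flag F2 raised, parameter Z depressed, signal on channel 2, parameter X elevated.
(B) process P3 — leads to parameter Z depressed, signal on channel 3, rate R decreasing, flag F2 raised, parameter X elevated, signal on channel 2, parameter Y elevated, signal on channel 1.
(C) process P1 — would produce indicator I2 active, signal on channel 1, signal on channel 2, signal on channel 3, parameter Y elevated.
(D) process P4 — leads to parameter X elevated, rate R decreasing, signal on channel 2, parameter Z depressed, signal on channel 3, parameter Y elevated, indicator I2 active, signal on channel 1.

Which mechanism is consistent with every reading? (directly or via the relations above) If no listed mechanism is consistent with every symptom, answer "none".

Checking each candidate against the observations:
(A) mechanism M6 — does not account for signal on channel 1
(B) process P3 — rate R decreasing yes; signal on channel 1 yes; signal on channel 3 yes; signal on channel 2 yes; indicator I2 active yes (by parameter Y elevated → indicator I2 active); flag F2 raised yes; parameter Y elevated yes; parameter Z depressed yes
(C) process P1 — rate R decreasing NO; signal on channel 1 yes; signal on channel 3 yes; signal on channel 2 yes; indicator I2 active yes; flag F2 raised NO; parameter Y elevated yes; parameter Z depressed NO
(D) process P4 — rate R decreasing yes; signal on channel 1 yes; signal on channel 3 yes; signal on channel 2 yes; indicator I2 active yes; flag F2 raised NO; parameter Y elevated yes; parameter Z depressed yes
(B) is the only candidate with no mismatches.

B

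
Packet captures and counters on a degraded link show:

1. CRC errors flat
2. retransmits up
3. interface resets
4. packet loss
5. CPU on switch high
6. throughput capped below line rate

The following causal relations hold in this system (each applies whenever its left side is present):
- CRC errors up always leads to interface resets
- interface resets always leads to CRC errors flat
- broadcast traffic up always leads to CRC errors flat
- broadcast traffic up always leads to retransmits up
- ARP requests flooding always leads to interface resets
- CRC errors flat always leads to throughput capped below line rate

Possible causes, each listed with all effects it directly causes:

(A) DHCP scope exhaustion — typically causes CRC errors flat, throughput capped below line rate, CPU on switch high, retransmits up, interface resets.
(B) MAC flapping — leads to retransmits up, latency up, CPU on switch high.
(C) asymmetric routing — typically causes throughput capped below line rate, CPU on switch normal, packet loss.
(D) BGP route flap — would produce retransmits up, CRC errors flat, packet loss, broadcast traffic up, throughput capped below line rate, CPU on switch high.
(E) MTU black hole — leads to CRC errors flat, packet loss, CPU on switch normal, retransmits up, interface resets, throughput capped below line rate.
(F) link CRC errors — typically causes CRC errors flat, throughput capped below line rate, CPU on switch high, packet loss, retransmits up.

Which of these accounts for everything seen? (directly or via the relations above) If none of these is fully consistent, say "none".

Checking each candidate against the observations:
(A) DHCP scope exhaustion — CRC errors flat ✓; retransmits up ✓; interface resets ✓; packet loss ✗; CPU on switch high ✓; throughput capped below line rate ✓
(B) MAC flapping — CRC errors flat ✗; retransmits up ✓; interface resets ✗; packet loss ✗; CPU on switch high ✓; throughput capped below line rate ✗
(C) asymmetric routing — CRC errors flat ✗; retransmits up ✗; interface resets ✗; packet loss ✓; CPU on switch high ✗; throughput capped below line rate ✓
(D) BGP route flap — CRC errors flat ✓; retransmits up ✓; interface resets ✗; packet loss ✓; CPU on switch high ✓; throughput capped below line rate ✓
(E) MTU black hole — CRC errors flat ✓; retransmits up ✓; interface resets ✓; packet loss ✓; CPU on switch high ✗; throughput capped below line rate ✓
(F) link CRC errors — CRC errors flat ✓; retransmits up ✓; interface resets ✗; packet loss ✓; CPU on switch high ✓; throughput capped below line rate ✓
None of the listed candidates fits everything.

none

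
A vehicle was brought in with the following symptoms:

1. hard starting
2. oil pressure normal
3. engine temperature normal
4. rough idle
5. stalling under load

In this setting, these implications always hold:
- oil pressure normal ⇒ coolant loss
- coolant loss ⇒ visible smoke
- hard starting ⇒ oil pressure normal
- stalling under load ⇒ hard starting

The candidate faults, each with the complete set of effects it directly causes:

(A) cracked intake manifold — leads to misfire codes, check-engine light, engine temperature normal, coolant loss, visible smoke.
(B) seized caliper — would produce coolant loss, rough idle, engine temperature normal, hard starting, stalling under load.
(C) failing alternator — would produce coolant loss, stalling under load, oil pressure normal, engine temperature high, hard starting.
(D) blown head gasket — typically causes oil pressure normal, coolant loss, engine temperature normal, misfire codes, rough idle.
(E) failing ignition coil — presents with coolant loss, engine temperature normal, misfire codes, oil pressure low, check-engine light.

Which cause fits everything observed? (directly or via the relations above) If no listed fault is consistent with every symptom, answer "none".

B

Testing each hypothesis:
(A) cracked intake manifold — does not account for hard starting, oil pressure normal, rough idle, stalling under load
(B) seized caliper — accounts for every observation (oil pressure normal through hard starting → oil pressure normal)
(C) failing alternator — hard starting match; oil pressure normal match; engine temperature normal miss; rough idle miss; stalling under load match
(D) blown head gasket — does not account for hard starting, stalling under load
(E) failing ignition coil — fails on hard starting, oil pressure normal, rough idle, stalling under load (predicts oil pressure low, not oil pressure normal)
Only (B) is consistent with every observation.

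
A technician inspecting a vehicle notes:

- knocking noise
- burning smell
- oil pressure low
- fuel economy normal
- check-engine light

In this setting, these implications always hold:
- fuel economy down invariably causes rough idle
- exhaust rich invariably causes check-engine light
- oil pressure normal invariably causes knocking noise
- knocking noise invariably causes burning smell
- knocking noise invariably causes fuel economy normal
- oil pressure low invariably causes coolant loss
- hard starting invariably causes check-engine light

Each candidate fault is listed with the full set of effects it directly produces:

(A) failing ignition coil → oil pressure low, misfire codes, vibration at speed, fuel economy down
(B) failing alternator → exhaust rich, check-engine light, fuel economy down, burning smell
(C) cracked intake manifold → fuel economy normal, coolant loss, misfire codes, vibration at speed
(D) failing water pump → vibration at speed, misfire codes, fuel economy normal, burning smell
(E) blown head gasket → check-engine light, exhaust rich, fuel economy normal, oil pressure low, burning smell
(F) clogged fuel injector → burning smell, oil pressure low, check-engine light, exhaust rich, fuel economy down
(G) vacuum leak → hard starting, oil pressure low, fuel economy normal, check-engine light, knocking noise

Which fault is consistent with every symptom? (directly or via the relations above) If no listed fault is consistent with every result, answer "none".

Per-candidate check:
(A) failing ignition coil — fails on knocking noise, burning smell, fuel economy normal, check-engine light (predicts fuel economy down, not fuel economy normal)
(B) failing alternator — fails on knocking noise, oil pressure low, fuel economy normal (predicts fuel economy down, not fuel economy normal)
(C) cracked intake manifold — does not account for knocking noise, burning smell, oil pressure low, check-engine light
(D) failing water pump — does not account for knocking noise, oil pressure low, check-engine light
(E) blown head gasket — does not account for knocking noise
(F) clogged fuel injector — knocking noise miss; burning smell match; oil pressure low match; fuel economy normal miss; check-engine light match
(G) vacuum leak — knocking noise match; burning smell match (by knocking noise → burning smell); oil pressure low match; fuel economy normal match; check-engine light match
(G) is the only candidate with no mismatches.

G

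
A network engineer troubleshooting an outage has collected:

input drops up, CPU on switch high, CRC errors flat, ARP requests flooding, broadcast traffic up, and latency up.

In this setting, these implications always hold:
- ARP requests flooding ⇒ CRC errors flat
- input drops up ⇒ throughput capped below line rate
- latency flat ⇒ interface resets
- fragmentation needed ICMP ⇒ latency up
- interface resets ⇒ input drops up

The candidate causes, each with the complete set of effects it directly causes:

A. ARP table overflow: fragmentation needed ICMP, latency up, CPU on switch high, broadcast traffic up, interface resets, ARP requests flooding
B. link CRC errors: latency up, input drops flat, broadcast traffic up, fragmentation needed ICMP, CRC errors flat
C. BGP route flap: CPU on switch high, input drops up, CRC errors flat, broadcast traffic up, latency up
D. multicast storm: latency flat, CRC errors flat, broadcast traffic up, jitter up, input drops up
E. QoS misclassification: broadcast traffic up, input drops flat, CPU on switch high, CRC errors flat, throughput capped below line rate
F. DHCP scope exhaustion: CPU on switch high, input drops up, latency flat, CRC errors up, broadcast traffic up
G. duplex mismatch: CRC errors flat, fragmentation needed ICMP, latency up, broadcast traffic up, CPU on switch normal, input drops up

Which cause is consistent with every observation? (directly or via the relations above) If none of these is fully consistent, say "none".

For each candidate, compare predicted effects to what was observed:
(A) ARP table overflow — input drops up ✓ (by interface resets → input drops up); CPU on switch high ✓; CRC errors flat ✓ (by ARP requests flooding → CRC errors flat); ARP requests flooding ✓; broadcast traffic up ✓; latency up ✓
(B) link CRC errors — fails on input drops up, CPU on switch high, ARP requests flooding (predicts input drops flat, not input drops up)
(C) BGP route flap — does not account for ARP requests flooding
(D) multicast storm — fails on CPU on switch high, ARP requests flooding, latency up (predicts latency flat, not latency up)
(E) QoS misclassification — input drops up ✗; CPU on switch high ✓; CRC errors flat ✓; ARP requests flooding ✗; broadcast traffic up ✓; latency up ✗
(F) DHCP scope exhaustion — input drops up ✓; CPU on switch high ✓; CRC errors flat ✗; ARP requests flooding ✗; broadcast traffic up ✓; latency up ✗
(G) duplex mismatch — input drops up ✓; CPU on switch high ✗; CRC errors flat ✓; ARP requests flooding ✗; broadcast traffic up ✓; latency up ✓
(A) is the only candidate with no mismatches.

A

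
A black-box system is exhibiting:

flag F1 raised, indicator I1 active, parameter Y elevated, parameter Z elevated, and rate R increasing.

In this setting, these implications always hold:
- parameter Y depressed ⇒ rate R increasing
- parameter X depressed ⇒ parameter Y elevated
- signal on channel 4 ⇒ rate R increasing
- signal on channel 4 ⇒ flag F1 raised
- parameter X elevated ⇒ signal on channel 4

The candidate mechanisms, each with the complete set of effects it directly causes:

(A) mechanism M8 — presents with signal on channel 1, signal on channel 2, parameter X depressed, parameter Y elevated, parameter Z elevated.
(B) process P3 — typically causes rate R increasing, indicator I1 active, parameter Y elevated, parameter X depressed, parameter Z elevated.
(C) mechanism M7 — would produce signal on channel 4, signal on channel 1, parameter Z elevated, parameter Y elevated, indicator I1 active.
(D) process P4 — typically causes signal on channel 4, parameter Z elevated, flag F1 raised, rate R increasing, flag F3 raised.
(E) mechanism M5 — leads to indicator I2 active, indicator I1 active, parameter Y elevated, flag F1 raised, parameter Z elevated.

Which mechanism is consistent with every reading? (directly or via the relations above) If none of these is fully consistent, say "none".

Testing each hypothesis:
(A) mechanism M8 — flag F1 raised ✗; indicator I1 active ✗; parameter Y elevated ✓; parameter Z elevated ✓; rate R increasing ✗
(B) process P3 — flag F1 raised ✗; indicator I1 active ✓; parameter Y elevated ✓; parameter Z elevated ✓; rate R increasing ✓
(C) mechanism M7 — accounts for every observation (flag F1 raised by signal on channel 4 → flag F1 raised)
(D) process P4 — flag F1 raised ✓; indicator I1 active ✗; parameter Y elevated ✗; parameter Z elevated ✓; rate R increasing ✓
(E) mechanism M5 — flag F1 raised ✓; indicator I1 active ✓; parameter Y elevated ✓; parameter Z elevated ✓; rate R increasing ✗
Only (C) is consistent with every observation.

C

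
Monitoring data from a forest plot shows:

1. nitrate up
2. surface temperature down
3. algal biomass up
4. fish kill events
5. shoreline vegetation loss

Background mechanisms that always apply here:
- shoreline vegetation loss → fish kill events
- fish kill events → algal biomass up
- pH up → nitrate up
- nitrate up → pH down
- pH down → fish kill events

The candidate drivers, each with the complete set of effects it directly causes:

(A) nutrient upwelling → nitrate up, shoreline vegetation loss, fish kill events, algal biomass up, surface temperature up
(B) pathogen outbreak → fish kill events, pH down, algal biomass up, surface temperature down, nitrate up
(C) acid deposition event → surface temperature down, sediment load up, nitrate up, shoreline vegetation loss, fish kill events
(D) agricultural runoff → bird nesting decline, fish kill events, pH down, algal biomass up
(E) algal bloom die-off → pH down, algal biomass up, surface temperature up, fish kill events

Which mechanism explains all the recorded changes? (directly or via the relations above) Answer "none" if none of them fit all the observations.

Per-candidate check:
(A) nutrient upwelling — fails on surface temperature down (predicts surface temperature up, not surface temperature down)
(B) pathogen outbreak — nitrate up match; surface temperature down match; algal biomass up match; fish kill events match; shoreline vegetation loss miss
(C) acid deposition event — nitrate up match; surface temperature down match; algal biomass up match (via fish kill events → algal biomass up); fish kill events match; shoreline vegetation loss match
(D) agricultural runoff — nitrate up miss; surface temperature down miss; algal biomass up match; fish kill events match; shoreline vegetation loss miss
(E) algal bloom die-off — nitrate up miss; surface temperature down miss; algal biomass up match; fish kill events match; shoreline vegetation loss miss
(C) alone accounts for all the evidence.

C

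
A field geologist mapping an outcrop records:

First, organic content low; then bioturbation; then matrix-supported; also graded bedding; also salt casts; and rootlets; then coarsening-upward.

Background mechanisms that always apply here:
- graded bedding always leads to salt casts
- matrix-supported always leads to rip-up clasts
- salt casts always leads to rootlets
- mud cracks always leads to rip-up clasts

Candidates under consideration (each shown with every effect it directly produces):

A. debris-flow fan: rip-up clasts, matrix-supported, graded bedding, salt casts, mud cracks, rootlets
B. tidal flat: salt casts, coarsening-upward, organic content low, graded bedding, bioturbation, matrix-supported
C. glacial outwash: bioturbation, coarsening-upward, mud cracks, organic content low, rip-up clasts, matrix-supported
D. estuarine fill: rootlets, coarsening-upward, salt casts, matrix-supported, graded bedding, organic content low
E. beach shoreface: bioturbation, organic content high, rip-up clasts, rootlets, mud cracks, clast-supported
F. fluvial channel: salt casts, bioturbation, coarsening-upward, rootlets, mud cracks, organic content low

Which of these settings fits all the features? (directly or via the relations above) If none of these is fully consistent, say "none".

B

Per-candidate check:
(A) debris-flow fan — does not account for organic content low, bioturbation, coarsening-upward
(B) tidal flat — organic content low +; bioturbation +; matrix-supported +; graded bedding +; salt casts +; rootlets + (by salt casts → rootlets); coarsening-upward +
(C) glacial outwash — organic content low +; bioturbation +; matrix-supported +; graded bedding -; salt casts -; rootlets -; coarsening-upward +
(D) estuarine fill — organic content low +; bioturbation -; matrix-supported +; graded bedding +; salt casts +; rootlets +; coarsening-upward +
(E) beach shoreface — fails on organic content low, matrix-supported, graded bedding, salt casts, coarsening-upward (predicts organic content high, not organic content low; predicts clast-supported, not matrix-supported)
(F) fluvial channel — does not account for matrix-supported, graded bedding
(B) alone accounts for all the evidence.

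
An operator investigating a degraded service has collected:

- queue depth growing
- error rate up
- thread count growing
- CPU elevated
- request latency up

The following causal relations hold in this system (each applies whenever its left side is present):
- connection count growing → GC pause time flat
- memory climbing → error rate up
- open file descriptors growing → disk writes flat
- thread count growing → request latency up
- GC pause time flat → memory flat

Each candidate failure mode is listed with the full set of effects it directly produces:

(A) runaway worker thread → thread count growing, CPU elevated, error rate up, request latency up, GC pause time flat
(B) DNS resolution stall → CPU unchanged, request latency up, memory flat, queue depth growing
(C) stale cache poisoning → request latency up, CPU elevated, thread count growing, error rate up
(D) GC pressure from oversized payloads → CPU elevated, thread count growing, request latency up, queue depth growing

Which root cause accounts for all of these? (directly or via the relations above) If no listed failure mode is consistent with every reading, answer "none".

none

Checking each candidate against the observations:
(A) runaway worker thread — queue depth growing NO; error rate up yes; thread count growing yes; CPU elevated yes; request latency up yes
(B) DNS resolution stall — fails on error rate up, thread count growing, CPU elevated (predicts CPU unchanged, not CPU elevated)
(C) stale cache poisoning — queue depth growing NO; error rate up yes; thread count growing yes; CPU elevated yes; request latency up yes
(D) GC pressure from oversized payloads — queue depth growing yes; error rate up NO; thread count growing yes; CPU elevated yes; request latency up yes
None of the listed candidates fits everything.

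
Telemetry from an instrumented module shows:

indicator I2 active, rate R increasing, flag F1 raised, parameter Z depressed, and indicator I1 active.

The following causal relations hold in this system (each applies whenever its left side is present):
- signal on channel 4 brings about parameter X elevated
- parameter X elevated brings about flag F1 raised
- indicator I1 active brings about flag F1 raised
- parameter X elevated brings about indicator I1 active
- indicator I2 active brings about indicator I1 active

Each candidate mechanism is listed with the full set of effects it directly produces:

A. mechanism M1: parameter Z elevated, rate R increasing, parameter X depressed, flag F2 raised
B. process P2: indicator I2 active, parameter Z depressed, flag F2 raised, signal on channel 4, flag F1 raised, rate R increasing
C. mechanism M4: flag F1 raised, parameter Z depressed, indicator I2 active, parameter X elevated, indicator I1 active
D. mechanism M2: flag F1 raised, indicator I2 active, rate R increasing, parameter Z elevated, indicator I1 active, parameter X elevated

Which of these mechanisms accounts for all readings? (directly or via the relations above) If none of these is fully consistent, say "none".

Per-candidate check:
(A) mechanism M1 — fails on indicator I2 active, flag F1 raised, parameter Z depressed, indicator I1 active (predicts parameter Z elevated, not parameter Z depressed)
(B) process P2 — indicator I2 active match; rate R increasing match; flag F1 raised match; parameter Z depressed match; indicator I1 active match (via indicator I2 active → indicator I1 active)
(C) mechanism M4 — does not account for rate R increasing
(D) mechanism M2 — fails on parameter Z depressed (predicts parameter Z elevated, not parameter Z depressed)
(B) alone accounts for all the evidence.

B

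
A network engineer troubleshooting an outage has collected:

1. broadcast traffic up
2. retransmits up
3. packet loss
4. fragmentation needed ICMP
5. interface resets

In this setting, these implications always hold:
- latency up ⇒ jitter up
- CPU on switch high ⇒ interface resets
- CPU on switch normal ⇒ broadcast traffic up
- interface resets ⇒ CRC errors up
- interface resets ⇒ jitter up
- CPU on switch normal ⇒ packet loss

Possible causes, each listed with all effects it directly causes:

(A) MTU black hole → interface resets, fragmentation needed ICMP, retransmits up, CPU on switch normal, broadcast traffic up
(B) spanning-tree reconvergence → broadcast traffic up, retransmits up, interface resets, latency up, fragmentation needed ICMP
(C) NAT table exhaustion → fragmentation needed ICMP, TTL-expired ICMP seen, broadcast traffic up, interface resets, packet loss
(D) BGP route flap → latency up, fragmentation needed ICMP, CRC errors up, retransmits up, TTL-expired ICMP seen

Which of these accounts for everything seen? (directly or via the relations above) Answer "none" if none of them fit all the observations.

Per-candidate check:
(A) MTU black hole — broadcast traffic up match; retransmits up match; packet loss match (through CPU on switch normal → packet loss); fragmentation needed ICMP match; interface resets match
(B) spanning-tree reconvergence — broadcast traffic up match; retransmits up match; packet loss miss; fragmentation needed ICMP match; interface resets match
(C) NAT table exhaustion — broadcast traffic up match; retransmits up miss; packet loss match; fragmentation needed ICMP match; interface resets match
(D) BGP route flap — does not account for broadcast traffic up, packet loss, interface resets
(A) alone accounts for all the evidence.

A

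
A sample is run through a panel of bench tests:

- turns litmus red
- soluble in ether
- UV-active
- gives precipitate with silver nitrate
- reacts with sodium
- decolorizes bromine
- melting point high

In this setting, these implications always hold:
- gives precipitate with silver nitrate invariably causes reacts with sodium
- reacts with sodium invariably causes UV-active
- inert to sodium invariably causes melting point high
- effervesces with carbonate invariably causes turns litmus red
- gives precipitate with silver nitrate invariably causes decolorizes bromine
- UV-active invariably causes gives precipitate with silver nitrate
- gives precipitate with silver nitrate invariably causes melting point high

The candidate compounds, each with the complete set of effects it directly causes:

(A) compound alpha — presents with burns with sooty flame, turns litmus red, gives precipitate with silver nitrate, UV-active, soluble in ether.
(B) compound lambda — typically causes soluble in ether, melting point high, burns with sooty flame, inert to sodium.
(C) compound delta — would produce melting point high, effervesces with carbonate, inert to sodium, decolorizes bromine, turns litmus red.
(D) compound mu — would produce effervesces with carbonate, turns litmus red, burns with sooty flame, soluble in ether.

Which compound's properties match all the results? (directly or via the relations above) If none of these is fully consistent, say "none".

A

Testing each hypothesis:
(A) compound alpha — turns litmus red +; soluble in ether +; UV-active +; gives precipitate with silver nitrate +; reacts with sodium + (through gives precipitate with silver nitrate → reacts with sodium); decolorizes bromine + (through gives precipitate with silver nitrate → decolorizes bromine); melting point high + (through gives precipitate with silver nitrate → melting point high)
(B) compound lambda — fails on turns litmus red, UV-active, gives precipitate with silver nitrate, reacts with sodium, decolorizes bromine (predicts inert to sodium, not reacts with sodium)
(C) compound delta — turns litmus red +; soluble in ether -; UV-active -; gives precipitate with silver nitrate -; reacts with sodium -; decolorizes bromine +; melting point high +
(D) compound mu — does not account for UV-active, gives precipitate with silver nitrate, reacts with sodium, decolorizes bromine, melting point high
(A) is the only candidate with no mismatches.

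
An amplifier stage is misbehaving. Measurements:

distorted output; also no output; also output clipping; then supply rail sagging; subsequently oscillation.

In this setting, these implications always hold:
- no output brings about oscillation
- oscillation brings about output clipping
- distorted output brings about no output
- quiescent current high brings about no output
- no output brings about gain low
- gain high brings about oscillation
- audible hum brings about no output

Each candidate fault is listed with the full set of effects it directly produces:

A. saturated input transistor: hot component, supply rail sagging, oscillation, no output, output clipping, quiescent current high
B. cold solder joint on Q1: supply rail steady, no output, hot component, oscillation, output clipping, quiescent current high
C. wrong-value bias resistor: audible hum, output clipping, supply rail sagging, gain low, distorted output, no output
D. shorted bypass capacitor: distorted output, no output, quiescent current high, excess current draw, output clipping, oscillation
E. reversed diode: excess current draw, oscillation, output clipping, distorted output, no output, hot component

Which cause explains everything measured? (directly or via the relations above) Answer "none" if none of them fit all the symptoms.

C

Testing each hypothesis:
(A) saturated input transistor — distorted output NO; no output yes; output clipping yes; supply rail sagging yes; oscillation yes
(B) cold solder joint on Q1 — distorted output NO; no output yes; output clipping yes; supply rail sagging NO; oscillation yes
(C) wrong-value bias resistor — distorted output yes; no output yes; output clipping yes; supply rail sagging yes; oscillation yes (via no output → oscillation)
(D) shorted bypass capacitor — distorted output yes; no output yes; output clipping yes; supply rail sagging NO; oscillation yes
(E) reversed diode — does not account for supply rail sagging
(C) alone accounts for all the evidence.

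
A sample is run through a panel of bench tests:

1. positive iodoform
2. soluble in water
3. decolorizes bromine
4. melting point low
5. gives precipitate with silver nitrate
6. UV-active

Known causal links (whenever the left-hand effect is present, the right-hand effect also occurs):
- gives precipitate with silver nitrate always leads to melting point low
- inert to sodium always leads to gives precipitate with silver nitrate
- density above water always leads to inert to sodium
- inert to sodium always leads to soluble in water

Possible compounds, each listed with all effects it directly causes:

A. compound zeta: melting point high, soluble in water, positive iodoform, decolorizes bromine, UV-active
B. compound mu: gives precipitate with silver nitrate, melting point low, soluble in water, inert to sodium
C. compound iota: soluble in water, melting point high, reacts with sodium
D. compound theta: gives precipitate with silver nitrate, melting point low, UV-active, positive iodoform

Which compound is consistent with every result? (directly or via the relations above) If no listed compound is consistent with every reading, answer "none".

Testing each hypothesis:
(A) compound zeta — positive iodoform yes; soluble in water yes; decolorizes bromine yes; melting point low NO; gives precipitate with silver nitrate NO; UV-active yes
(B) compound mu — does not account for positive iodoform, decolorizes bromine, UV-active
(C) compound iota — fails on positive iodoform, decolorizes bromine, melting point low, gives precipitate with silver nitrate, UV-active (predicts melting point high, not melting point low)
(D) compound theta — does not account for soluble in water, decolorizes bromine
No candidate is consistent with all observations.

none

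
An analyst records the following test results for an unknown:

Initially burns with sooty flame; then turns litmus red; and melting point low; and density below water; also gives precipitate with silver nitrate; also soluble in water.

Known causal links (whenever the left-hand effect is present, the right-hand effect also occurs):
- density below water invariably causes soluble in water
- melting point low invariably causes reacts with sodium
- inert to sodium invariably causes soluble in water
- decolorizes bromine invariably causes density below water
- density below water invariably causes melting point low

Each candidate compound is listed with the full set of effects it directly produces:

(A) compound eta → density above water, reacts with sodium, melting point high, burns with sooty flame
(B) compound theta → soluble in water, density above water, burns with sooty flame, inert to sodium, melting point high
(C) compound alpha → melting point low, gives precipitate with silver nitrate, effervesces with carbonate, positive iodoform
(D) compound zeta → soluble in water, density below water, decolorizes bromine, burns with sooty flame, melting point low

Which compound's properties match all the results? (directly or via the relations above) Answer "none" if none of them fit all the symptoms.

none

For each candidate, compare predicted effects to what was observed:
(A) compound eta — burns with sooty flame match; turns litmus red miss; melting point low miss; density below water miss; gives precipitate with silver nitrate miss; soluble in water miss
(B) compound theta — fails on turns litmus red, melting point low, density below water, gives precipitate with silver nitrate (predicts melting point high, not melting point low; predicts density above water, not density below water)
(C) compound alpha — burns with sooty flame miss; turns litmus red miss; melting point low match; density below water miss; gives precipitate with silver nitrate match; soluble in water miss
(D) compound zeta — does not account for turns litmus red, gives precipitate with silver nitrate
Every candidate fails on at least one observation.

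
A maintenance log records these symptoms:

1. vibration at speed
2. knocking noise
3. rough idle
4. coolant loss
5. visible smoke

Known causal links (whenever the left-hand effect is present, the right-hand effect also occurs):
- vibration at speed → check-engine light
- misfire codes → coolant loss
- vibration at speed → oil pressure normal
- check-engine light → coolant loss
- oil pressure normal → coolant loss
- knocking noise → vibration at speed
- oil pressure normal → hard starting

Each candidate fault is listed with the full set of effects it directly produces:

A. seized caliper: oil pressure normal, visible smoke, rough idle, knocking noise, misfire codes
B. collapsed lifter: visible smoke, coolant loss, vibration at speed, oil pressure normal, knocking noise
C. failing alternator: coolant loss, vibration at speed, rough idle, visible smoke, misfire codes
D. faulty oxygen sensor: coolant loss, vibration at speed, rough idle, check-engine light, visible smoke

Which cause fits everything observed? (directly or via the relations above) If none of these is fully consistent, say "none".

Checking each candidate against the observations:
(A) seized caliper — vibration at speed + (through knocking noise → vibration at speed); knocking noise +; rough idle +; coolant loss + (through misfire codes → coolant loss); visible smoke +
(B) collapsed lifter — does not account for rough idle
(C) failing alternator — vibration at speed +; knocking noise -; rough idle +; coolant loss +; visible smoke +
(D) faulty oxygen sensor — vibration at speed +; knocking noise -; rough idle +; coolant loss +; visible smoke +
Only (A) is consistent with every observation.

A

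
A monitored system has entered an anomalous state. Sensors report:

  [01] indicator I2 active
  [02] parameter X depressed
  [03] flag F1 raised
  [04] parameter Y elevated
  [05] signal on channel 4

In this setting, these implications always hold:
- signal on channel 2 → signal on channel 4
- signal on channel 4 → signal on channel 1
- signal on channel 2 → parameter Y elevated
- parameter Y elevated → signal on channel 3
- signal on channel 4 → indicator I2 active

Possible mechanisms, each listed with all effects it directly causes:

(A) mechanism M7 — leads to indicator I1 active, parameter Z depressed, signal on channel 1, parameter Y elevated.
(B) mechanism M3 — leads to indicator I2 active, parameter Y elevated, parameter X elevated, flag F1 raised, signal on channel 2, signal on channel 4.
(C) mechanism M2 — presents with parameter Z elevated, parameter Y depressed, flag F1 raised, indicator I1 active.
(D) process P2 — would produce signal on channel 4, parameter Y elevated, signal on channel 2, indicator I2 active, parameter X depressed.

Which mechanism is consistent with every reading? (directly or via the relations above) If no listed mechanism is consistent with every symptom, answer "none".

none

Testing each hypothesis:
(A) mechanism M7 — indicator I2 active ✗; parameter X depressed ✗; flag F1 raised ✗; parameter Y elevated ✓; signal on channel 4 ✗
(B) mechanism M3 — indicator I2 active ✓; parameter X depressed ✗; flag F1 raised ✓; parameter Y elevated ✓; signal on channel 4 ✓
(C) mechanism M2 — indicator I2 active ✗; parameter X depressed ✗; flag F1 raised ✓; parameter Y elevated ✗; signal on channel 4 ✗
(D) process P2 — does not account for flag F1 raised
No candidate is consistent with all observations.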